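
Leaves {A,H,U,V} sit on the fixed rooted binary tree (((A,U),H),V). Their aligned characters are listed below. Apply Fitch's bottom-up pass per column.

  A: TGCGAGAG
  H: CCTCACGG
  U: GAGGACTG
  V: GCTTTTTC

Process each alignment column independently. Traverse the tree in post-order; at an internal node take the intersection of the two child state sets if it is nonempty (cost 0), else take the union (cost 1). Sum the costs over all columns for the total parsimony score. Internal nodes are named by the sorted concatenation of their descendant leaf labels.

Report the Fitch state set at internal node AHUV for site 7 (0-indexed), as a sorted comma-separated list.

site 0, node AU: A={T} ∪ U={G} → {G,T} (+1)
site 0, node AHU: AU={G,T} ∪ H={C} → {C,G,T} (+1)
site 0, node AHUV: AHU={C,G,T} ∩ V={G} → {G} (+0)
site 1, node AU: A={G} ∪ U={A} → {A,G} (+1)
site 1, node AHU: AU={A,G} ∪ H={C} → {A,C,G} (+1)
site 1, node AHUV: AHU={A,C,G} ∩ V={C} → {C} (+0)
site 2, node AU: A={C} ∪ U={G} → {C,G} (+1)
site 2, node AHU: AU={C,G} ∪ H={T} → {C,G,T} (+1)
site 2, node AHUV: AHU={C,G,T} ∩ V={T} → {T} (+0)
site 3, node AU: A={G} ∩ U={G} → {G} (+0)
site 3, node AHU: AU={G} ∪ H={C} → {C,G} (+1)
site 3, node AHUV: AHU={C,G} ∪ V={T} → {C,G,T} (+1)
site 4, node AU: A={A} ∩ U={A} → {A} (+0)
site 4, node AHU: AU={A} ∩ H={A} → {A} (+0)
site 4, node AHUV: AHU={A} ∪ V={T} → {A,T} (+1)
site 5, node AU: A={G} ∪ U={C} → {C,G} (+1)
site 5, node AHU: AU={C,G} ∩ H={C} → {C} (+0)
site 5, node AHUV: AHU={C} ∪ V={T} → {C,T} (+1)
site 6, node AU: A={A} ∪ U={T} → {A,T} (+1)
site 6, node AHU: AU={A,T} ∪ H={G} → {A,G,T} (+1)
site 6, node AHUV: AHU={A,G,T} ∩ V={T} → {T} (+0)
site 7, node AU: A={G} ∩ U={G} → {G} (+0)
site 7, node AHU: AU={G} ∩ H={G} → {G} (+0)
site 7, node AHUV: AHU={G} ∪ V={C} → {C,G} (+1)
per-site changes: [2, 2, 2, 2, 1, 2, 2, 1]; total = 14

C,G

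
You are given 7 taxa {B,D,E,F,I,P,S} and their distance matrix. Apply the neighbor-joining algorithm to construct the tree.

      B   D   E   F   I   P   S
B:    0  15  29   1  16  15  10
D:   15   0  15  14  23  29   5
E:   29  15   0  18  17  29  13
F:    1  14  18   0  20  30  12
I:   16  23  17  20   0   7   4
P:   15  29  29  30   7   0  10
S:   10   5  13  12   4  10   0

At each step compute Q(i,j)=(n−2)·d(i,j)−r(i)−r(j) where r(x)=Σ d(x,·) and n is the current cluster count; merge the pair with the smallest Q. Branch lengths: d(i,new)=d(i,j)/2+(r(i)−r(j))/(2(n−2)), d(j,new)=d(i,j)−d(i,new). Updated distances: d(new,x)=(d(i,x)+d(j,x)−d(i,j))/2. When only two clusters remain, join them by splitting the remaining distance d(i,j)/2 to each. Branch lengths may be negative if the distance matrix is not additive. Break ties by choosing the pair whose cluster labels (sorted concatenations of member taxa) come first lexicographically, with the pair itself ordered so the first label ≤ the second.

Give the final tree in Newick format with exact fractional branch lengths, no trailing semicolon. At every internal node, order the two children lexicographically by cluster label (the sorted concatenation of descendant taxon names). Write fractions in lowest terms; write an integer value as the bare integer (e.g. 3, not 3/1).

1. join B+F (d=1, Q=-176) ⇒ BF; edges |B|=-2/5, |F|=7/5
  updated: d(BF,D)=14, d(BF,E)=23, d(BF,I)=35/2, d(BF,P)=22, d(BF,S)=21/2
2. join I+P (d=7, Q=-275/2) ⇒ IP; edges |I|=-1/16, |P|=113/16
  updated: d(BF,IP)=65/4, d(D,IP)=45/2, d(E,IP)=39/2, d(IP,S)=7/2
3. join IP+S (d=7/2, Q=-333/4) ⇒ IPS; edges |IP|=161/24, |S|=-77/24
  updated: d(BF,IPS)=93/8, d(D,IPS)=12, d(E,IPS)=29/2
4. join BF+IPS (d=93/8, Q=-127/2) ⇒ BFIPS; edges |BF|=135/16, |IPS|=51/16
  updated: d(BFIPS,D)=115/16, d(BFIPS,E)=207/16
5. join BFIPS+D (d=115/16, Q=-281/8) ⇒ BDFIPS; edges |BFIPS|=41/16, |D|=37/8
  updated: d(BDFIPS,E)=83/8
6. join BDFIPS+E (d=83/8) ⇒ BDEFIPS; edges |BDFIPS|=83/16, |E|=83/16
final tree: ((((B:-2/5,F:7/5):135/16,((I:-1/16,P:113/16):161/24,S:-77/24):51/16):41/16,D:37/8):83/16,E:83/16)
total length: 651/16

((((B:-2/5,F:7/5):135/16,((I:-1/16,P:113/16):161/24,S:-77/24):51/16):41/16,D:37/8):83/16,E:83/16)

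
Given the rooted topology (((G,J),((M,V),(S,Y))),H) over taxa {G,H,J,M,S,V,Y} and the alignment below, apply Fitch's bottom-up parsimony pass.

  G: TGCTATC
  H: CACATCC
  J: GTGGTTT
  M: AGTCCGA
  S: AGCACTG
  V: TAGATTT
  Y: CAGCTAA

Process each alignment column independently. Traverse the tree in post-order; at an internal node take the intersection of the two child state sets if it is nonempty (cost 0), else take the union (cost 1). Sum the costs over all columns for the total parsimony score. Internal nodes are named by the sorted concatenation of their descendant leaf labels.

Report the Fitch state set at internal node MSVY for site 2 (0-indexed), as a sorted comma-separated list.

G

GJ@0: {T} ∪ {G} = {G,T} (union, +1)
MV@0: {A} ∪ {T} = {A,T} (union, +1)
SY@0: {A} ∪ {C} = {A,C} (union, +1)
MSVY@0: {A,T} ∩ {A,C} = {A} (intersection, +0)
GJMSVY@0: {G,T} ∪ {A} = {A,G,T} (union, +1)
GHJMSVY@0: {A,G,T} ∪ {C} = {A,C,G,T} (union, +1)
GJ@1: {G} ∪ {T} = {G,T} (union, +1)
MV@1: {G} ∪ {A} = {A,G} (union, +1)
SY@1: {G} ∪ {A} = {A,G} (union, +1)
MSVY@1: {A,G} ∩ {A,G} = {A,G} (intersection, +0)
GJMSVY@1: {G,T} ∩ {A,G} = {G} (intersection, +0)
GHJMSVY@1: {G} ∪ {A} = {A,G} (union, +1)
GJ@2: {C} ∪ {G} = {C,G} (union, +1)
MV@2: {T} ∪ {G} = {G,T} (union, +1)
SY@2: {C} ∪ {G} = {C,G} (union, +1)
MSVY@2: {G,T} ∩ {C,G} = {G} (intersection, +0)
GJMSVY@2: {C,G} ∩ {G} = {G} (intersection, +0)
GHJMSVY@2: {G} ∪ {C} = {C,G} (union, +1)
GJ@3: {T} ∪ {G} = {G,T} (union, +1)
MV@3: {C} ∪ {A} = {A,C} (union, +1)
SY@3: {A} ∪ {C} = {A,C} (union, +1)
MSVY@3: {A,C} ∩ {A,C} = {A,C} (intersection, +0)
GJMSVY@3: {G,T} ∪ {A,C} = {A,C,G,T} (union, +1)
GHJMSVY@3: {A,C,G,T} ∩ {A} = {A} (intersection, +0)
GJ@4: {A} ∪ {T} = {A,T} (union, +1)
MV@4: {C} ∪ {T} = {C,T} (union, +1)
SY@4: {C} ∪ {T} = {C,T} (union, +1)
MSVY@4: {C,T} ∩ {C,T} = {C,T} (intersection, +0)
GJMSVY@4: {A,T} ∩ {C,T} = {T} (intersection, +0)
GHJMSVY@4: {T} ∩ {T} = {T} (intersection, +0)
GJ@5: {T} ∩ {T} = {T} (intersection, +0)
MV@5: {G} ∪ {T} = {G,T} (union, +1)
SY@5: {T} ∪ {A} = {A,T} (union, +1)
MSVY@5: {G,T} ∩ {A,T} = {T} (intersection, +0)
GJMSVY@5: {T} ∩ {T} = {T} (intersection, +0)
GHJMSVY@5: {T} ∪ {C} = {C,T} (union, +1)
GJ@6: {C} ∪ {T} = {C,T} (union, +1)
MV@6: {A} ∪ {T} = {A,T} (union, +1)
SY@6: {G} ∪ {A} = {A,G} (union, +1)
MSVY@6: {A,T} ∩ {A,G} = {A} (intersection, +0)
GJMSVY@6: {C,T} ∪ {A} = {A,C,T} (union, +1)
GHJMSVY@6: {A,C,T} ∩ {C} = {C} (intersection, +0)
per-site changes: [5, 4, 4, 4, 3, 3, 4]; total = 27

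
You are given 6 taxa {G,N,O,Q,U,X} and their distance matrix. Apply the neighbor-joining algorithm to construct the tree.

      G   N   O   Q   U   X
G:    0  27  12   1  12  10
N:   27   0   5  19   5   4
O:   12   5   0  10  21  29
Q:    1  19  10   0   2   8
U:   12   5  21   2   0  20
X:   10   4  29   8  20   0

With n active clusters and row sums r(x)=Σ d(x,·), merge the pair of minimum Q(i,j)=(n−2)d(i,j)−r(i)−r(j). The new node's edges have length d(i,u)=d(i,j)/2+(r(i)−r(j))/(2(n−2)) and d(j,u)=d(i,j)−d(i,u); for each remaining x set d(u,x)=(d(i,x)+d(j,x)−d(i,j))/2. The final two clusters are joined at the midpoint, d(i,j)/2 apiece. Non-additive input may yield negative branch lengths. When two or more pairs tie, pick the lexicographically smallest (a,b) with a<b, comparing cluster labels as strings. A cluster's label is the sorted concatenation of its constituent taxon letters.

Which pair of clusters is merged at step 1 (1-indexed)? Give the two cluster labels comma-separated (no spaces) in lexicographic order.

N,O

step 1: merge (N,O) at d=5, Q=-117; branch lengths N→3/8, O→37/8; new cluster NO
  updated: d(G,NO)=17, d(NO,Q)=12, d(NO,U)=21/2, d(NO,X)=14
step 2: merge (NO,U) at d=21/2, Q=-133/2; branch lengths NO→27/4, U→15/4; new cluster NOU
  updated: d(G,NOU)=37/4, d(NOU,Q)=7/4, d(NOU,X)=47/4
step 3: merge (G,X) at d=10, Q=-30; branch lengths G→21/8, X→59/8; new cluster GX
  updated: d(GX,NOU)=11/2, d(GX,Q)=-1/2
step 4: merge (GX,NOU) at d=11/2, Q=-27/4; branch lengths GX→13/8, NOU→31/8; new cluster GNOUX
  updated: d(GNOUX,Q)=-17/8
step 5: merge (GNOUX,Q) at d=-17/8; branch lengths GNOUX→-17/16, Q→-17/16; new cluster GNOQUX
final tree: (((G:21/8,X:59/8):13/8,((N:3/8,O:37/8):27/4,U:15/4):31/8):-17/16,Q:-17/16)
total length: 231/8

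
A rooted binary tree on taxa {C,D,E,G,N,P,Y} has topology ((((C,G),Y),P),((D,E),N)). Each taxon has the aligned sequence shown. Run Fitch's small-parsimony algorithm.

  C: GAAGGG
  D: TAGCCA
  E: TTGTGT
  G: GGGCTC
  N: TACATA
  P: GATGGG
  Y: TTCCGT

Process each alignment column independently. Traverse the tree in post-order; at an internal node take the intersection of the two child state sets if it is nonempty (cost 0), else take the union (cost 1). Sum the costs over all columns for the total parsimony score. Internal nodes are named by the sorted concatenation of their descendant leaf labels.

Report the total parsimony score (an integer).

20

[col 0] CG: children C:{G}, G:{G} ∩→ {G}; cost 0
[col 0] CGY: children CG:{G}, Y:{T} ∪→ {G,T}; cost 1
[col 0] CGPY: children CGY:{G,T}, P:{G} ∩→ {G}; cost 0
[col 0] DE: children D:{T}, E:{T} ∩→ {T}; cost 0
[col 0] DEN: children DE:{T}, N:{T} ∩→ {T}; cost 0
[col 0] CDEGNPY: children CGPY:{G}, DEN:{T} ∪→ {G,T}; cost 1
[col 1] CG: children C:{A}, G:{G} ∪→ {A,G}; cost 1
[col 1] CGY: children CG:{A,G}, Y:{T} ∪→ {A,G,T}; cost 1
[col 1] CGPY: children CGY:{A,G,T}, P:{A} ∩→ {A}; cost 0
[col 1] DE: children D:{A}, E:{T} ∪→ {A,T}; cost 1
[col 1] DEN: children DE:{A,T}, N:{A} ∩→ {A}; cost 0
[col 1] CDEGNPY: children CGPY:{A}, DEN:{A} ∩→ {A}; cost 0
[col 2] CG: children C:{A}, G:{G} ∪→ {A,G}; cost 1
[col 2] CGY: children CG:{A,G}, Y:{C} ∪→ {A,C,G}; cost 1
[col 2] CGPY: children CGY:{A,C,G}, P:{T} ∪→ {A,C,G,T}; cost 1
[col 2] DE: children D:{G}, E:{G} ∩→ {G}; cost 0
[col 2] DEN: children DE:{G}, N:{C} ∪→ {C,G}; cost 1
[col 2] CDEGNPY: children CGPY:{A,C,G,T}, DEN:{C,G} ∩→ {C,G}; cost 0
[col 3] CG: children C:{G}, G:{C} ∪→ {C,G}; cost 1
[col 3] CGY: children CG:{C,G}, Y:{C} ∩→ {C}; cost 0
[col 3] CGPY: children CGY:{C}, P:{G} ∪→ {C,G}; cost 1
[col 3] DE: children D:{C}, E:{T} ∪→ {C,T}; cost 1
[col 3] DEN: children DE:{C,T}, N:{A} ∪→ {A,C,T}; cost 1
[col 3] CDEGNPY: children CGPY:{C,G}, DEN:{A,C,T} ∩→ {C}; cost 0
[col 4] CG: children C:{G}, G:{T} ∪→ {G,T}; cost 1
[col 4] CGY: children CG:{G,T}, Y:{G} ∩→ {G}; cost 0
[col 4] CGPY: children CGY:{G}, P:{G} ∩→ {G}; cost 0
[col 4] DE: children D:{C}, E:{G} ∪→ {C,G}; cost 1
[col 4] DEN: children DE:{C,G}, N:{T} ∪→ {C,G,T}; cost 1
[col 4] CDEGNPY: children CGPY:{G}, DEN:{C,G,T} ∩→ {G}; cost 0
[col 5] CG: children C:{G}, G:{C} ∪→ {C,G}; cost 1
[col 5] CGY: children CG:{C,G}, Y:{T} ∪→ {C,G,T}; cost 1
[col 5] CGPY: children CGY:{C,G,T}, P:{G} ∩→ {G}; cost 0
[col 5] DE: children D:{A}, E:{T} ∪→ {A,T}; cost 1
[col 5] DEN: children DE:{A,T}, N:{A} ∩→ {A}; cost 0
[col 5] CDEGNPY: children CGPY:{G}, DEN:{A} ∪→ {A,G}; cost 1
per-site changes: [2, 3, 4, 4, 3, 4]; total = 20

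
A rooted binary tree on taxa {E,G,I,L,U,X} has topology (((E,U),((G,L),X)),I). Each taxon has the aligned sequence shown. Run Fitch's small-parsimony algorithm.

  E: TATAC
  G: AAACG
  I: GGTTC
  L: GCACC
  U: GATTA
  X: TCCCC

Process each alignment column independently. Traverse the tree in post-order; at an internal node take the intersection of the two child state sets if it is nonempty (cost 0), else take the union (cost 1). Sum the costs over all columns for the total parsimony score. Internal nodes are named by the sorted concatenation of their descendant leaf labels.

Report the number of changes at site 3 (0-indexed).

[col 0] EU: children E:{T}, U:{G} ∪→ {G,T}; cost 1
[col 0] GL: children G:{A}, L:{G} ∪→ {A,G}; cost 1
[col 0] GLX: children GL:{A,G}, X:{T} ∪→ {A,G,T}; cost 1
[col 0] EGLUX: children EU:{G,T}, GLX:{A,G,T} ∩→ {G,T}; cost 0
[col 0] EGILUX: children EGLUX:{G,T}, I:{G} ∩→ {G}; cost 0
[col 1] EU: children E:{A}, U:{A} ∩→ {A}; cost 0
[col 1] GL: children G:{A}, L:{C} ∪→ {A,C}; cost 1
[col 1] GLX: children GL:{A,C}, X:{C} ∩→ {C}; cost 0
[col 1] EGLUX: children EU:{A}, GLX:{C} ∪→ {A,C}; cost 1
[col 1] EGILUX: children EGLUX:{A,C}, I:{G} ∪→ {A,C,G}; cost 1
[col 2] EU: children E:{T}, U:{T} ∩→ {T}; cost 0
[col 2] GL: children G:{A}, L:{A} ∩→ {A}; cost 0
[col 2] GLX: children GL:{A}, X:{C} ∪→ {A,C}; cost 1
[col 2] EGLUX: children EU:{T}, GLX:{A,C} ∪→ {A,C,T}; cost 1
[col 2] EGILUX: children EGLUX:{A,C,T}, I:{T} ∩→ {T}; cost 0
[col 3] EU: children E:{A}, U:{T} ∪→ {A,T}; cost 1
[col 3] GL: children G:{C}, L:{C} ∩→ {C}; cost 0
[col 3] GLX: children GL:{C}, X:{C} ∩→ {C}; cost 0
[col 3] EGLUX: children EU:{A,T}, GLX:{C} ∪→ {A,C,T}; cost 1
[col 3] EGILUX: children EGLUX:{A,C,T}, I:{T} ∩→ {T}; cost 0
[col 4] EU: children E:{C}, U:{A} ∪→ {A,C}; cost 1
[col 4] GL: children G:{G}, L:{C} ∪→ {C,G}; cost 1
[col 4] GLX: children GL:{C,G}, X:{C} ∩→ {C}; cost 0
[col 4] EGLUX: children EU:{A,C}, GLX:{C} ∩→ {C}; cost 0
[col 4] EGILUX: children EGLUX:{C}, I:{C} ∩→ {C}; cost 0
per-site changes: [3, 3, 2, 2, 2]; total = 12

2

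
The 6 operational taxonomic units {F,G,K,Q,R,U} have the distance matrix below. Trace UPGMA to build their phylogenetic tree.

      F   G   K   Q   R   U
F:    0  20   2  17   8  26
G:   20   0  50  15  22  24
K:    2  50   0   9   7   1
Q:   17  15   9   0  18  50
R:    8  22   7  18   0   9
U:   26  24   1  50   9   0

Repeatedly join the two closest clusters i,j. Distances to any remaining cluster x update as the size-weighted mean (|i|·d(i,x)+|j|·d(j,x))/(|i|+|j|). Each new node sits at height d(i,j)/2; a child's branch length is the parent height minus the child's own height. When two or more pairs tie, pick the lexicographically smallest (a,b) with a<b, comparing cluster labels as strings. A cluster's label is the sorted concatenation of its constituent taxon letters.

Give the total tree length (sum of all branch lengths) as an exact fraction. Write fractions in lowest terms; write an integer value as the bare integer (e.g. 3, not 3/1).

175/4

iteration 1: select K,U (d=1); attach at lengths (1/2, 1/2); label the merged cluster KU
  updated: d(F,KU)=14, d(G,KU)=37, d(KU,Q)=59/2, d(KU,R)=8
iteration 2: select F,R (d=8); attach at lengths (4, 4); label the merged cluster FR
  updated: d(FR,G)=21, d(FR,KU)=11, d(FR,Q)=35/2
iteration 3: select FR,KU (d=11); attach at lengths (3/2, 5); label the merged cluster FKRU
  updated: d(FKRU,G)=29, d(FKRU,Q)=47/2
iteration 4: select G,Q (d=15); attach at lengths (15/2, 15/2); label the merged cluster GQ
  updated: d(FKRU,GQ)=105/4
iteration 5: select FKRU,GQ (d=105/4); attach at lengths (61/8, 45/8); label the merged cluster FGKQRU
final tree: (((F:4,R:4):3/2,(K:1/2,U:1/2):5):61/8,(G:15/2,Q:15/2):45/8)
total length: 175/4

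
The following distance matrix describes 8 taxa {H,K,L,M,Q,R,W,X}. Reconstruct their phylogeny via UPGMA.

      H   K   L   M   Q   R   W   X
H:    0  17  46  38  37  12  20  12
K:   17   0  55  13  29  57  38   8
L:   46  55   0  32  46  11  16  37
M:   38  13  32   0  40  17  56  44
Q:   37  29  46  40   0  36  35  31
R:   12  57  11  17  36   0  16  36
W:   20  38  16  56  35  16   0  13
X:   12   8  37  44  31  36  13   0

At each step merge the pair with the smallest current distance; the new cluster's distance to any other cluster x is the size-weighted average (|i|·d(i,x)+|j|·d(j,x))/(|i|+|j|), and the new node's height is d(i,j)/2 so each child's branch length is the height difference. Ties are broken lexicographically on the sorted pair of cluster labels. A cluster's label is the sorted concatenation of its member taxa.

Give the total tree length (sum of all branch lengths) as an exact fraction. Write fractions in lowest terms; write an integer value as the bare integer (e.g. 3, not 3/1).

iteration 1: select K,X (d=8); attach at lengths (4, 4); label the merged cluster KX
  updated: d(H,KX)=29/2, d(KX,L)=46, d(KX,M)=57/2, d(KX,Q)=30, d(KX,R)=93/2, d(KX,W)=51/2
iteration 2: select L,R (d=11); attach at lengths (11/2, 11/2); label the merged cluster LR
  updated: d(H,LR)=29, d(KX,LR)=185/4, d(LR,M)=49/2, d(LR,Q)=41, d(LR,W)=16
iteration 3: select H,KX (d=29/2); attach at lengths (29/4, 13/4); label the merged cluster HKX
  updated: d(HKX,LR)=81/2, d(HKX,M)=95/3, d(HKX,Q)=97/3, d(HKX,W)=71/3
iteration 4: select LR,W (d=16); attach at lengths (5/2, 8); label the merged cluster LRW
  updated: d(HKX,LRW)=314/9, d(LRW,M)=35, d(LRW,Q)=39
iteration 5: select HKX,M (d=95/3); attach at lengths (103/12, 95/6); label the merged cluster HKMX
  updated: d(HKMX,LRW)=419/12, d(HKMX,Q)=137/4
iteration 6: select HKMX,Q (d=137/4); attach at lengths (31/24, 137/8); label the merged cluster HKMQX
  updated: d(HKMQX,LRW)=536/15
iteration 7: select HKMQX,LRW (d=536/15); attach at lengths (89/120, 148/15); label the merged cluster HKLMQRWX
final tree: ((((H:29/4,(K:4,X:4):13/4):103/12,M:95/6):31/24,Q:137/8):89/120,((L:11/2,R:11/2):5/2,W:8):148/15)
total length: 11213/120

11213/120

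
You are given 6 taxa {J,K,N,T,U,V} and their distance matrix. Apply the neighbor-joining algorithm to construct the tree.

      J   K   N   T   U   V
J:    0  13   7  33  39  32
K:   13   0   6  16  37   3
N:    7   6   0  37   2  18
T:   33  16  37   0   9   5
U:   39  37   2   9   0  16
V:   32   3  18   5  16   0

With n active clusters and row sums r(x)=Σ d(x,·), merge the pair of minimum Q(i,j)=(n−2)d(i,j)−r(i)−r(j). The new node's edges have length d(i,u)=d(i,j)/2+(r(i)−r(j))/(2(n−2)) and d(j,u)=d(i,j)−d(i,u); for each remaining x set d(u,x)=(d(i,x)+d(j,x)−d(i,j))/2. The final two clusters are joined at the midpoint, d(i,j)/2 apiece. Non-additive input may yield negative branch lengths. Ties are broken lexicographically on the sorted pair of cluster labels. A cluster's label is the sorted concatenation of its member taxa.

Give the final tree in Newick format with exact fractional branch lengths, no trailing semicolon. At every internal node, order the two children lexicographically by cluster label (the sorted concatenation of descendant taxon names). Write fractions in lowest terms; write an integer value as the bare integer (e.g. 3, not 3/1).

(((J:145/16,N:-33/16):113/16,K:-17/16):169/32,((T:33/8,U:39/8):67/12,V:5/12):169/32)

1. join T+U (d=9, Q=-167) ⇒ TU; edges |T|=33/8, |U|=39/8
  updated: d(J,TU)=63/2, d(K,TU)=22, d(N,TU)=15, d(TU,V)=6
2. join TU+V (d=6, Q=-231/2) ⇒ TUV; edges |TU|=67/12, |V|=5/12
  updated: d(J,TUV)=115/4, d(K,TUV)=19/2, d(N,TUV)=27/2
3. join J+N (d=7, Q=-245/4) ⇒ JN; edges |J|=145/16, |N|=-33/16
  updated: d(JN,K)=6, d(JN,TUV)=141/8
4. join JN+K (d=6, Q=-265/8) ⇒ JKN; edges |JN|=113/16, |K|=-17/16
  updated: d(JKN,TUV)=169/16
5. join JKN+TUV (d=169/16) ⇒ JKNTUV; edges |JKN|=169/32, |TUV|=169/32
final tree: (((J:145/16,N:-33/16):113/16,K:-17/16):169/32,((T:33/8,U:39/8):67/12,V:5/12):169/32)
total length: 617/16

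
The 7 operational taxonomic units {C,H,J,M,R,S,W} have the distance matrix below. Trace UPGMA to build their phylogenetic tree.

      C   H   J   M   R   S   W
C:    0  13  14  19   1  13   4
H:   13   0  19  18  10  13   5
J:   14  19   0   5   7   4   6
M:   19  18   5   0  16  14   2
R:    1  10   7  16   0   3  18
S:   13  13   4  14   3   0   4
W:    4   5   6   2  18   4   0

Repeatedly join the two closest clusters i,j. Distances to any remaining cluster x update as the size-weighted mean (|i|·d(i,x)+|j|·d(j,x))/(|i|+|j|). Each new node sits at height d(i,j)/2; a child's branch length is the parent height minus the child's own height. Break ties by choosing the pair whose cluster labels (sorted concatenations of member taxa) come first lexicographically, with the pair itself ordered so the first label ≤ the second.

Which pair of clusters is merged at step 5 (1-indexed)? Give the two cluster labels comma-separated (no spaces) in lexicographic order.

iteration 1: select C,R (d=1); attach at lengths (1/2, 1/2); label the merged cluster CR
  updated: d(CR,H)=23/2, d(CR,J)=21/2, d(CR,M)=35/2, d(CR,S)=8, d(CR,W)=11
iteration 2: select M,W (d=2); attach at lengths (1, 1); label the merged cluster MW
  updated: d(CR,MW)=57/4, d(H,MW)=23/2, d(J,MW)=11/2, d(MW,S)=9
iteration 3: select J,S (d=4); attach at lengths (2, 2); label the merged cluster JS
  updated: d(CR,JS)=37/4, d(H,JS)=16, d(JS,MW)=29/4
iteration 4: select JS,MW (d=29/4); attach at lengths (13/8, 21/8); label the merged cluster JMSW
  updated: d(CR,JMSW)=47/4, d(H,JMSW)=55/4
iteration 5: select CR,H (d=23/2); attach at lengths (21/4, 23/4); label the merged cluster CHR
  updated: d(CHR,JMSW)=149/12
iteration 6: select CHR,JMSW (d=149/12); attach at lengths (11/24, 31/12); label the merged cluster CHJMRSW
final tree: (((C:1/2,R:1/2):21/4,H:23/4):11/24,((J:2,S:2):13/8,(M:1,W:1):21/8):31/12)
total length: 607/24

CR,H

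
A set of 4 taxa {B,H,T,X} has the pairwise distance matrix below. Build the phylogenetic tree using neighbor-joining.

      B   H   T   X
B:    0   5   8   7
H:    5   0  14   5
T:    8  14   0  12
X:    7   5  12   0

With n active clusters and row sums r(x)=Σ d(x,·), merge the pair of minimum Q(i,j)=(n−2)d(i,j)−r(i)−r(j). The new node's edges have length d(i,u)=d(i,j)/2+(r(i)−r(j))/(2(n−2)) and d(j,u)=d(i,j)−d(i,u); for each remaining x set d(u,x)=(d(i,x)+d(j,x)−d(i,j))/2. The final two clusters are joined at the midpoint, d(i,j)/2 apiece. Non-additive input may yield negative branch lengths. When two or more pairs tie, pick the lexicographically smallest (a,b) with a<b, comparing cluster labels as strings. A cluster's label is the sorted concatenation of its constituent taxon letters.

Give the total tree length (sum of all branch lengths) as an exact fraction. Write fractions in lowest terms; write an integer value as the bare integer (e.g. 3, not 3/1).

iteration 1: select B,T (d=8, Q=-38); attach at lengths (1/2, 15/2); label the merged cluster BT
  updated: d(BT,H)=11/2, d(BT,X)=11/2
iteration 2: select BT,H (d=11/2, Q=-16); attach at lengths (3, 5/2); label the merged cluster BHT
  updated: d(BHT,X)=5/2
iteration 3: select BHT,X (d=5/2); attach at lengths (5/4, 5/4); label the merged cluster BHTX
final tree: (((B:1/2,T:15/2):3,H:5/2):5/4,X:5/4)
total length: 16

16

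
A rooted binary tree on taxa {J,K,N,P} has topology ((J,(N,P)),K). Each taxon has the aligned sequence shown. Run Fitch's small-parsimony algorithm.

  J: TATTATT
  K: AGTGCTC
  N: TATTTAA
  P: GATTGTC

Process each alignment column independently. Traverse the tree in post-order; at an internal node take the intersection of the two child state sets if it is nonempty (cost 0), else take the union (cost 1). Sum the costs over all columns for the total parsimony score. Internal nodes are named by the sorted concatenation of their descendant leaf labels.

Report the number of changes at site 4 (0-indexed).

3

NP@0: {T} ∪ {G} = {G,T} (union, +1)
JNP@0: {T} ∩ {G,T} = {T} (intersection, +0)
JKNP@0: {T} ∪ {A} = {A,T} (union, +1)
NP@1: {A} ∩ {A} = {A} (intersection, +0)
JNP@1: {A} ∩ {A} = {A} (intersection, +0)
JKNP@1: {A} ∪ {G} = {A,G} (union, +1)
NP@2: {T} ∩ {T} = {T} (intersection, +0)
JNP@2: {T} ∩ {T} = {T} (intersection, +0)
JKNP@2: {T} ∩ {T} = {T} (intersection, +0)
NP@3: {T} ∩ {T} = {T} (intersection, +0)
JNP@3: {T} ∩ {T} = {T} (intersection, +0)
JKNP@3: {T} ∪ {G} = {G,T} (union, +1)
NP@4: {T} ∪ {G} = {G,T} (union, +1)
JNP@4: {A} ∪ {G,T} = {A,G,T} (union, +1)
JKNP@4: {A,G,T} ∪ {C} = {A,C,G,T} (union, +1)
NP@5: {A} ∪ {T} = {A,T} (union, +1)
JNP@5: {T} ∩ {A,T} = {T} (intersection, +0)
JKNP@5: {T} ∩ {T} = {T} (intersection, +0)
NP@6: {A} ∪ {C} = {A,C} (union, +1)
JNP@6: {T} ∪ {A,C} = {A,C,T} (union, +1)
JKNP@6: {A,C,T} ∩ {C} = {C} (intersection, +0)
per-site changes: [2, 1, 0, 1, 3, 1, 2]; total = 10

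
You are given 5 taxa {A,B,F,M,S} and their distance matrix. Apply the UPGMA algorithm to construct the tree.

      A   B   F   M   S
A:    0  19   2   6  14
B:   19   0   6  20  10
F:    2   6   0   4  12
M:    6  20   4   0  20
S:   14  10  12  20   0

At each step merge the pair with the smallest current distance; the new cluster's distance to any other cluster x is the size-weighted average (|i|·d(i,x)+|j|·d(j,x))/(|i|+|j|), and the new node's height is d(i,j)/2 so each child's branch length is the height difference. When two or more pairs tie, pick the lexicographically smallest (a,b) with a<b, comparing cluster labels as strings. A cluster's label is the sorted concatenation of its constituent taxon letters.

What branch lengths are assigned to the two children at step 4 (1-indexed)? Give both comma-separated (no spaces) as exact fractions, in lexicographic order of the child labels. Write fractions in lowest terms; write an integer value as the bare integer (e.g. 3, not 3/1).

iteration 1: select A,F (d=2); attach at lengths (1, 1); label the merged cluster AF
  updated: d(AF,B)=25/2, d(AF,M)=5, d(AF,S)=13
iteration 2: select AF,M (d=5); attach at lengths (3/2, 5/2); label the merged cluster AFM
  updated: d(AFM,B)=15, d(AFM,S)=46/3
iteration 3: select B,S (d=10); attach at lengths (5, 5); label the merged cluster BS
  updated: d(AFM,BS)=91/6
iteration 4: select AFM,BS (d=91/6); attach at lengths (61/12, 31/12); label the merged cluster ABFMS
final tree: (((A:1,F:1):3/2,M:5/2):61/12,(B:5,S:5):31/12)
total length: 71/3

61/12,31/12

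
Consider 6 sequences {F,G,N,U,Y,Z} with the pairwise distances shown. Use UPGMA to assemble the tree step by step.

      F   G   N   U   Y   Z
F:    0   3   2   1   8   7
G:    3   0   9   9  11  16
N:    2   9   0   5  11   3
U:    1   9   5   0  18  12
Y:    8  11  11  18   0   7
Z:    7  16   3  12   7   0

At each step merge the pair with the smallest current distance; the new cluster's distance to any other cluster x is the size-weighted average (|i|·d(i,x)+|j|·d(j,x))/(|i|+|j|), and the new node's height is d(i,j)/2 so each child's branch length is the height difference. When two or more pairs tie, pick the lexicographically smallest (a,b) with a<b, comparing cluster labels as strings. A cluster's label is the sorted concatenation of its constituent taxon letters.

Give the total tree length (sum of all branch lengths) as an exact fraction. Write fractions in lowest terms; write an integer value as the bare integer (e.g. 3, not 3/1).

81/4

iteration 1: select F,U (d=1); attach at lengths (1/2, 1/2); label the merged cluster FU
  updated: d(FU,G)=6, d(FU,N)=7/2, d(FU,Y)=13, d(FU,Z)=19/2
iteration 2: select N,Z (d=3); attach at lengths (3/2, 3/2); label the merged cluster NZ
  updated: d(FU,NZ)=13/2, d(G,NZ)=25/2, d(NZ,Y)=9
iteration 3: select FU,G (d=6); attach at lengths (5/2, 3); label the merged cluster FGU
  updated: d(FGU,NZ)=17/2, d(FGU,Y)=37/3
iteration 4: select FGU,NZ (d=17/2); attach at lengths (5/4, 11/4); label the merged cluster FGNUZ
  updated: d(FGNUZ,Y)=11
iteration 5: select FGNUZ,Y (d=11); attach at lengths (5/4, 11/2); label the merged cluster FGNUYZ
final tree: ((((F:1/2,U:1/2):5/2,G:3):5/4,(N:3/2,Z:3/2):11/4):5/4,Y:11/2)
total length: 81/4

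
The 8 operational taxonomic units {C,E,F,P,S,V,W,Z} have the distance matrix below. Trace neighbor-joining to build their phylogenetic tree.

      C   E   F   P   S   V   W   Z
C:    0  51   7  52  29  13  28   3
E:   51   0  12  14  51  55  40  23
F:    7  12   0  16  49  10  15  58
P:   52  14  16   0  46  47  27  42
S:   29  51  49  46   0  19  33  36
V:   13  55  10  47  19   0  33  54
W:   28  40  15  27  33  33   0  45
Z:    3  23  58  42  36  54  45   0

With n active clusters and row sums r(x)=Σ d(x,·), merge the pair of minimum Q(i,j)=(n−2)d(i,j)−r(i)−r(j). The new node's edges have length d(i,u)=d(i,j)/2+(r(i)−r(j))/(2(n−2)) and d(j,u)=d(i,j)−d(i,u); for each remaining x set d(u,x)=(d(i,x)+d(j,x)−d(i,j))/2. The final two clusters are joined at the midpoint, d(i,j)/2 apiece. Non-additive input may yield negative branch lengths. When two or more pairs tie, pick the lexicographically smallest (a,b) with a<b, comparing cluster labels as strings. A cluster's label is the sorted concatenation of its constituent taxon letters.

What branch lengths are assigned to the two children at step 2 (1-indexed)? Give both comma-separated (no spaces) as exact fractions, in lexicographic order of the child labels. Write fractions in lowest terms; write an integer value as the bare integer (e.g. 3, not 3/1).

41/5,29/5

iteration 1: select C,Z (d=3, Q=-426); attach at lengths (-5, 8); label the merged cluster CZ
  updated: d(CZ,E)=71/2, d(CZ,F)=31, d(CZ,P)=91/2, d(CZ,S)=31, d(CZ,V)=32, d(CZ,W)=35
iteration 2: select E,P (d=14, Q=-333); attach at lengths (41/5, 29/5); label the merged cluster EP
  updated: d(CZ,EP)=67/2, d(EP,F)=7, d(EP,S)=83/2, d(EP,V)=44, d(EP,W)=53/2
iteration 3: select EP,F (d=7, Q=-473/2); attach at lengths (137/16, -25/16); label the merged cluster EFP
  updated: d(CZ,EFP)=115/4, d(EFP,S)=167/4, d(EFP,V)=47/2, d(EFP,W)=69/4
iteration 4: select EFP,W (d=69/4, Q=-711/4); attach at lengths (179/24, 235/24); label the merged cluster EFPW
  updated: d(CZ,EFPW)=93/4, d(EFPW,S)=115/4, d(EFPW,V)=157/8
iteration 5: select CZ,EFPW (d=93/4, Q=-891/8); attach at lengths (489/32, 255/32); label the merged cluster CEFPWZ
  updated: d(CEFPWZ,S)=73/4, d(CEFPWZ,V)=227/16
iteration 6: select CEFPWZ,S (d=73/4, Q=-823/16); attach at lengths (215/32, 369/32); label the merged cluster CEFPSWZ
  updated: d(CEFPSWZ,V)=239/32
iteration 7: select CEFPSWZ,V (d=239/32); attach at lengths (239/64, 239/64); label the merged cluster CEFPSVWZ
final tree: ((((C:-5,Z:8):489/32,(((E:41/5,P:29/5):137/16,F:-25/16):179/24,W:235/24):255/32):215/32,S:369/32):239/64,V:239/64)
total length: 2887/32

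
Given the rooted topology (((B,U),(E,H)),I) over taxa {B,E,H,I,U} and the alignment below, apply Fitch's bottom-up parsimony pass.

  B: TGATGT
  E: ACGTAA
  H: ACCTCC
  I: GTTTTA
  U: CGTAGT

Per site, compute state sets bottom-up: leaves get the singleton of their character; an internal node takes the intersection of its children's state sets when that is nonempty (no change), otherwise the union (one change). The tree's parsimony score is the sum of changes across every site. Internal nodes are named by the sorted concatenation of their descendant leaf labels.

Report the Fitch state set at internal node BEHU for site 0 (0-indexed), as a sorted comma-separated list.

[col 0] BU: children B:{T}, U:{C} ∪→ {C,T}; cost 1
[col 0] EH: children E:{A}, H:{A} ∩→ {A}; cost 0
[col 0] BEHU: children BU:{C,T}, EH:{A} ∪→ {A,C,T}; cost 1
[col 0] BEHIU: children BEHU:{A,C,T}, I:{G} ∪→ {A,C,G,T}; cost 1
[col 1] BU: children B:{G}, U:{G} ∩→ {G}; cost 0
[col 1] EH: children E:{C}, H:{C} ∩→ {C}; cost 0
[col 1] BEHU: children BU:{G}, EH:{C} ∪→ {C,G}; cost 1
[col 1] BEHIU: children BEHU:{C,G}, I:{T} ∪→ {C,G,T}; cost 1
[col 2] BU: children B:{A}, U:{T} ∪→ {A,T}; cost 1
[col 2] EH: children E:{G}, H:{C} ∪→ {C,G}; cost 1
[col 2] BEHU: children BU:{A,T}, EH:{C,G} ∪→ {A,C,G,T}; cost 1
[col 2] BEHIU: children BEHU:{A,C,G,T}, I:{T} ∩→ {T}; cost 0
[col 3] BU: children B:{T}, U:{A} ∪→ {A,T}; cost 1
[col 3] EH: children E:{T}, H:{T} ∩→ {T}; cost 0
[col 3] BEHU: children BU:{A,T}, EH:{T} ∩→ {T}; cost 0
[col 3] BEHIU: children BEHU:{T}, I:{T} ∩→ {T}; cost 0
[col 4] BU: children B:{G}, U:{G} ∩→ {G}; cost 0
[col 4] EH: children E:{A}, H:{C} ∪→ {A,C}; cost 1
[col 4] BEHU: children BU:{G}, EH:{A,C} ∪→ {A,C,G}; cost 1
[col 4] BEHIU: children BEHU:{A,C,G}, I:{T} ∪→ {A,C,G,T}; cost 1
[col 5] BU: children B:{T}, U:{T} ∩→ {T}; cost 0
[col 5] EH: children E:{A}, H:{C} ∪→ {A,C}; cost 1
[col 5] BEHU: children BU:{T}, EH:{A,C} ∪→ {A,C,T}; cost 1
[col 5] BEHIU: children BEHU:{A,C,T}, I:{A} ∩→ {A}; cost 0
per-site changes: [3, 2, 3, 1, 3, 2]; total = 14

A,C,T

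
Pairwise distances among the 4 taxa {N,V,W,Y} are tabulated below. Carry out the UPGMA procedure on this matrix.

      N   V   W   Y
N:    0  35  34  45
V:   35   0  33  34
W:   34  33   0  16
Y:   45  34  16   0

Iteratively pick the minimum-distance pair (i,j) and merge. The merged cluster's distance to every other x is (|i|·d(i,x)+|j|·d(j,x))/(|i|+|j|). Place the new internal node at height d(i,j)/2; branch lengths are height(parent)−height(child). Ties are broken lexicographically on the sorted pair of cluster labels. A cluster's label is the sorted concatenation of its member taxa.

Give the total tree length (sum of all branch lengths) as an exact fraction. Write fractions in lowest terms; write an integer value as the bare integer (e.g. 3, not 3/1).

251/4

iteration 1: select W,Y (d=16); attach at lengths (8, 8); label the merged cluster WY
  updated: d(N,WY)=79/2, d(V,WY)=67/2
iteration 2: select V,WY (d=67/2); attach at lengths (67/4, 35/4); label the merged cluster VWY
  updated: d(N,VWY)=38
iteration 3: select N,VWY (d=38); attach at lengths (19, 9/4); label the merged cluster NVWY
final tree: (N:19,(V:67/4,(W:8,Y:8):35/4):9/4)
total length: 251/4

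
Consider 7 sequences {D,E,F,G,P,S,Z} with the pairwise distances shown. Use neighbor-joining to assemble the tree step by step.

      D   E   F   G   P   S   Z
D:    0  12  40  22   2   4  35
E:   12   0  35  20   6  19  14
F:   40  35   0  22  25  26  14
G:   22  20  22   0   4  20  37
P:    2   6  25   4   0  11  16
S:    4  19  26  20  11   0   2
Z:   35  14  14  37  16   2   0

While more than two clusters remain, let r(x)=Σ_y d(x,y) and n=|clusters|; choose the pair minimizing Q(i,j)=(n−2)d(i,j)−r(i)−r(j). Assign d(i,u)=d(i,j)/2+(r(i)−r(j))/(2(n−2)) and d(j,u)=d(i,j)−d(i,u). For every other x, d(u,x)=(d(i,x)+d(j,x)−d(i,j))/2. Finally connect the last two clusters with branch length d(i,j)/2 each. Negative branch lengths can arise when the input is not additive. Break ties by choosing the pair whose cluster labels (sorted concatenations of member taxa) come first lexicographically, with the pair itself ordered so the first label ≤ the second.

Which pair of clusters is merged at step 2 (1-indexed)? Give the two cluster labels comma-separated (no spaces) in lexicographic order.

1. join F+Z (d=14, Q=-210) ⇒ FZ; edges |F|=57/5, |Z|=13/5
  updated: d(D,FZ)=61/2, d(E,FZ)=35/2, d(FZ,G)=45/2, d(FZ,P)=27/2, d(FZ,S)=7
2. join FZ+S (d=7, Q=-124) ⇒ FSZ; edges |FZ|=29/4, |S|=-1/4
  updated: d(D,FSZ)=55/4, d(E,FSZ)=59/4, d(FSZ,G)=71/4, d(FSZ,P)=35/4
3. join G+P (d=4, Q=-145/2) ⇒ GP; edges |G|=55/6, |P|=-31/6
  updated: d(D,GP)=10, d(E,GP)=11, d(FSZ,GP)=45/4
4. join D+E (d=12, Q=-99/2) ⇒ DE; edges |D|=11/2, |E|=13/2
  updated: d(DE,FSZ)=33/4, d(DE,GP)=9/2
5. join DE+FSZ (d=33/4, Q=-24) ⇒ DEFSZ; edges |DE|=3/4, |FSZ|=15/2
  updated: d(DEFSZ,GP)=15/4
6. join DEFSZ+GP (d=15/4) ⇒ DEFGPSZ; edges |DEFSZ|=15/8, |GP|=15/8
final tree: (((D:11/2,E:13/2):3/4,((F:57/5,Z:13/5):29/4,S:-1/4):15/2):15/8,(G:55/6,P:-31/6):15/8)
total length: 49

FZ,S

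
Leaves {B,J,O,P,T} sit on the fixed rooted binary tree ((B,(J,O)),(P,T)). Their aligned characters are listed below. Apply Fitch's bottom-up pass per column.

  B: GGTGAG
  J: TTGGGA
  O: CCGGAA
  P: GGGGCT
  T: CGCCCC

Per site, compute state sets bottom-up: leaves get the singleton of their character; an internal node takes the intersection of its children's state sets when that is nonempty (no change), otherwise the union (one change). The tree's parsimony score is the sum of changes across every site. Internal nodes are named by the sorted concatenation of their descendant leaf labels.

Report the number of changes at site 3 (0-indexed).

JO@0: {T} ∪ {C} = {C,T} (union, +1)
BJO@0: {G} ∪ {C,T} = {C,G,T} (union, +1)
PT@0: {G} ∪ {C} = {C,G} (union, +1)
BJOPT@0: {C,G,T} ∩ {C,G} = {C,G} (intersection, +0)
JO@1: {T} ∪ {C} = {C,T} (union, +1)
BJO@1: {G} ∪ {C,T} = {C,G,T} (union, +1)
PT@1: {G} ∩ {G} = {G} (intersection, +0)
BJOPT@1: {C,G,T} ∩ {G} = {G} (intersection, +0)
JO@2: {G} ∩ {G} = {G} (intersection, +0)
BJO@2: {T} ∪ {G} = {G,T} (union, +1)
PT@2: {G} ∪ {C} = {C,G} (union, +1)
BJOPT@2: {G,T} ∩ {C,G} = {G} (intersection, +0)
JO@3: {G} ∩ {G} = {G} (intersection, +0)
BJO@3: {G} ∩ {G} = {G} (intersection, +0)
PT@3: {G} ∪ {C} = {C,G} (union, +1)
BJOPT@3: {G} ∩ {C,G} = {G} (intersection, +0)
JO@4: {G} ∪ {A} = {A,G} (union, +1)
BJO@4: {A} ∩ {A,G} = {A} (intersection, +0)
PT@4: {C} ∩ {C} = {C} (intersection, +0)
BJOPT@4: {A} ∪ {C} = {A,C} (union, +1)
JO@5: {A} ∩ {A} = {A} (intersection, +0)
BJO@5: {G} ∪ {A} = {A,G} (union, +1)
PT@5: {T} ∪ {C} = {C,T} (union, +1)
BJOPT@5: {A,G} ∪ {C,T} = {A,C,G,T} (union, +1)
per-site changes: [3, 2, 2, 1, 2, 3]; total = 13

1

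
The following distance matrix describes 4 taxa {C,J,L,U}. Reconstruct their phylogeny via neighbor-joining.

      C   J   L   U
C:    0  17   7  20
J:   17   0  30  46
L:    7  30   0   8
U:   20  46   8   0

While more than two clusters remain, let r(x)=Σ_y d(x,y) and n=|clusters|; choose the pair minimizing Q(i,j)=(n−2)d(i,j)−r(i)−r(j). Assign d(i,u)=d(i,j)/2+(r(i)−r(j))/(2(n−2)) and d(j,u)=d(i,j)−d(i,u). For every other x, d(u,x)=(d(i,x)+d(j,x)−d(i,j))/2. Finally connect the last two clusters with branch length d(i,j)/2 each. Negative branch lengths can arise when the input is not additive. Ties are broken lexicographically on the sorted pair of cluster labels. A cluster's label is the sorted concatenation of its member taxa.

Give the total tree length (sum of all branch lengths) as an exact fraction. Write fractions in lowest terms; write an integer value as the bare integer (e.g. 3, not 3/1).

step 1: merge (C,J) at d=17, Q=-103; branch lengths C→-15/4, J→83/4; new cluster CJ
  updated: d(CJ,L)=10, d(CJ,U)=49/2
step 2: merge (CJ,L) at d=10, Q=-85/2; branch lengths CJ→53/4, L→-13/4; new cluster CJL
  updated: d(CJL,U)=45/4
step 3: merge (CJL,U) at d=45/4; branch lengths CJL→45/8, U→45/8; new cluster CJLU
final tree: (((C:-15/4,J:83/4):53/4,L:-13/4):45/8,U:45/8)
total length: 153/4

153/4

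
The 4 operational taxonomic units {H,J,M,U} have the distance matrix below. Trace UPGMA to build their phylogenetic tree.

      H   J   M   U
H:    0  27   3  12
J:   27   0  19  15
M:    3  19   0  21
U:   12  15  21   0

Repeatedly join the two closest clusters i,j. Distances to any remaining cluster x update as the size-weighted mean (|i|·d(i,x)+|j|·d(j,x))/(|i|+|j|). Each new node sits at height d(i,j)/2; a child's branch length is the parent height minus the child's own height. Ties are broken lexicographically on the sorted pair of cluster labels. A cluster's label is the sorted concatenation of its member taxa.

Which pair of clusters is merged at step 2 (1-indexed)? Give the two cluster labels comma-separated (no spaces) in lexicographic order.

J,U

1. join H+M (d=3) ⇒ HM; edges |H|=3/2, |M|=3/2
  updated: d(HM,J)=23, d(HM,U)=33/2
2. join J+U (d=15) ⇒ JU; edges |J|=15/2, |U|=15/2
  updated: d(HM,JU)=79/4
3. join HM+JU (d=79/4) ⇒ HJMU; edges |HM|=67/8, |JU|=19/8
final tree: ((H:3/2,M:3/2):67/8,(J:15/2,U:15/2):19/8)
total length: 115/4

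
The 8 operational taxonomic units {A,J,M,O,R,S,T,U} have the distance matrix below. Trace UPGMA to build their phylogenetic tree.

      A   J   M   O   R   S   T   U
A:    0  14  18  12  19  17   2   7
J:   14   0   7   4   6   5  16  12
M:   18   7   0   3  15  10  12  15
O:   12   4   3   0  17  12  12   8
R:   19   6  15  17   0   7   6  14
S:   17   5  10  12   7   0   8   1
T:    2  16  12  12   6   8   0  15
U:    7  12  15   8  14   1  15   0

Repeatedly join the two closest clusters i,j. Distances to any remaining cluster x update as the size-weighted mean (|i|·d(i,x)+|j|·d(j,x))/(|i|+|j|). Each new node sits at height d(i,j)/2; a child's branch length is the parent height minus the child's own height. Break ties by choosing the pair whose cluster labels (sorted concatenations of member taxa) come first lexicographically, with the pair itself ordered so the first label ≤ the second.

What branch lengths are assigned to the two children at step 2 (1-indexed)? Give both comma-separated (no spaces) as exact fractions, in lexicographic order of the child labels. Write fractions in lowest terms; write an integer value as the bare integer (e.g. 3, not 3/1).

1,1

step 1: merge (S,U) at d=1; branch lengths S→1/2, U→1/2; new cluster SU
  updated: d(A,SU)=12, d(J,SU)=17/2, d(M,SU)=25/2, d(O,SU)=10, d(R,SU)=21/2, d(SU,T)=23/2
step 2: merge (A,T) at d=2; branch lengths A→1, T→1; new cluster AT
  updated: d(AT,J)=15, d(AT,M)=15, d(AT,O)=12, d(AT,R)=25/2, d(AT,SU)=47/4
step 3: merge (M,O) at d=3; branch lengths M→3/2, O→3/2; new cluster MO
  updated: d(AT,MO)=27/2, d(J,MO)=11/2, d(MO,R)=16, d(MO,SU)=45/4
step 4: merge (J,MO) at d=11/2; branch lengths J→11/4, MO→5/4; new cluster JMO
  updated: d(AT,JMO)=14, d(JMO,R)=38/3, d(JMO,SU)=31/3
step 5: merge (JMO,SU) at d=31/3; branch lengths JMO→29/12, SU→14/3; new cluster JMOSU
  updated: d(AT,JMOSU)=131/10, d(JMOSU,R)=59/5
step 6: merge (JMOSU,R) at d=59/5; branch lengths JMOSU→11/15, R→59/10; new cluster JMORSU
  updated: d(AT,JMORSU)=13
step 7: merge (AT,JMORSU) at d=13; branch lengths AT→11/2, JMORSU→3/5; new cluster AJMORSTU
final tree: ((A:1,T:1):11/2,(((J:11/4,(M:3/2,O:3/2):5/4):29/12,(S:1/2,U:1/2):14/3):11/15,R:59/10):3/5)
total length: 1789/60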